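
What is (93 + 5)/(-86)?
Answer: -49/43 ≈ -1.1395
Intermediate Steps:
(93 + 5)/(-86) = 98*(-1/86) = -49/43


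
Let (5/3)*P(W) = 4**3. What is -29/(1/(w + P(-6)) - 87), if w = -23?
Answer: 2233/6694 ≈ 0.33358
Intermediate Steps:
P(W) = 192/5 (P(W) = (3/5)*4**3 = (3/5)*64 = 192/5)
-29/(1/(w + P(-6)) - 87) = -29/(1/(-23 + 192/5) - 87) = -29/(1/(77/5) - 87) = -29/(5/77 - 87) = -29/(-6694/77) = -77/6694*(-29) = 2233/6694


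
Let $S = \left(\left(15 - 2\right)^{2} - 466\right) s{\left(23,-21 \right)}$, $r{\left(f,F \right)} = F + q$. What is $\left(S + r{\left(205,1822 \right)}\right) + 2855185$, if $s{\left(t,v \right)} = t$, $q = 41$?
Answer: $2850217$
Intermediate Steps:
$r{\left(f,F \right)} = 41 + F$ ($r{\left(f,F \right)} = F + 41 = 41 + F$)
$S = -6831$ ($S = \left(\left(15 - 2\right)^{2} - 466\right) 23 = \left(13^{2} - 466\right) 23 = \left(169 - 466\right) 23 = \left(-297\right) 23 = -6831$)
$\left(S + r{\left(205,1822 \right)}\right) + 2855185 = \left(-6831 + \left(41 + 1822\right)\right) + 2855185 = \left(-6831 + 1863\right) + 2855185 = -4968 + 2855185 = 2850217$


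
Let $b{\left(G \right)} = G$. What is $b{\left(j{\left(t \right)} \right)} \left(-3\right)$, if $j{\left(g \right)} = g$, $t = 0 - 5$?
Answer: $15$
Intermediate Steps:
$t = -5$ ($t = 0 - 5 = -5$)
$b{\left(j{\left(t \right)} \right)} \left(-3\right) = \left(-5\right) \left(-3\right) = 15$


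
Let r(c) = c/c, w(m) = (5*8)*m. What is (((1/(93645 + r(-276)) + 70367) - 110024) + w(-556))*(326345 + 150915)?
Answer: -197599496255490/6689 ≈ -2.9541e+10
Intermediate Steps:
w(m) = 40*m
r(c) = 1
(((1/(93645 + r(-276)) + 70367) - 110024) + w(-556))*(326345 + 150915) = (((1/(93645 + 1) + 70367) - 110024) + 40*(-556))*(326345 + 150915) = (((1/93646 + 70367) - 110024) - 22240)*477260 = ((6589588083/93646 - 110024) - 22240)*477260 = (-3713719421/93646 - 22240)*477260 = -5796406461/93646*477260 = -197599496255490/6689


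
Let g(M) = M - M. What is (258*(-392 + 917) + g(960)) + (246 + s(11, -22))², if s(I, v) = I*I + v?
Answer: 254475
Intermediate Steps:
g(M) = 0
s(I, v) = v + I² (s(I, v) = I² + v = v + I²)
(258*(-392 + 917) + g(960)) + (246 + s(11, -22))² = (258*(-392 + 917) + 0) + (246 + (-22 + 11²))² = (258*525 + 0) + (246 + (-22 + 121))² = (135450 + 0) + (246 + 99)² = 135450 + 345² = 135450 + 119025 = 254475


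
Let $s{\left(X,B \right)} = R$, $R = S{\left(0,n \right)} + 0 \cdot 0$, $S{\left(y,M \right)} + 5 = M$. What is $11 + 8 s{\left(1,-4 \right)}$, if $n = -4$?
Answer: $-61$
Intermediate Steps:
$S{\left(y,M \right)} = -5 + M$
$R = -9$ ($R = \left(-5 - 4\right) + 0 \cdot 0 = -9 + 0 = -9$)
$s{\left(X,B \right)} = -9$
$11 + 8 s{\left(1,-4 \right)} = 11 + 8 \left(-9\right) = 11 - 72 = -61$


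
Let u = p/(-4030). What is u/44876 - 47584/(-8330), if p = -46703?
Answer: 860596875951/150648283240 ≈ 5.7126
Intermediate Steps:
u = 46703/4030 (u = -46703/(-4030) = -46703*(-1/4030) = 46703/4030 ≈ 11.589)
u/44876 - 47584/(-8330) = (46703/4030)/44876 - 47584/(-8330) = (46703/4030)*(1/44876) - 47584*(-1/8330) = 46703/180850280 + 23792/4165 = 860596875951/150648283240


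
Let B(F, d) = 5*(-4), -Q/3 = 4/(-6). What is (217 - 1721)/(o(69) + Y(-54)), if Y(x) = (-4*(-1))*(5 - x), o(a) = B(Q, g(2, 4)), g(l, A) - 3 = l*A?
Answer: -188/27 ≈ -6.9630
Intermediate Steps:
g(l, A) = 3 + A*l (g(l, A) = 3 + l*A = 3 + A*l)
Q = 2 (Q = -12/(-6) = -12*(-1)/6 = -3*(-⅔) = 2)
B(F, d) = -20
o(a) = -20
Y(x) = 20 - 4*x (Y(x) = 4*(5 - x) = 20 - 4*x)
(217 - 1721)/(o(69) + Y(-54)) = (217 - 1721)/(-20 + (20 - 4*(-54))) = -1504/(-20 + (20 + 216)) = -1504/(-20 + 236) = -1504/216 = -1504*1/216 = -188/27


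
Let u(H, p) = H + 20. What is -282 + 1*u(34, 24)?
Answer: -228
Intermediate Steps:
u(H, p) = 20 + H
-282 + 1*u(34, 24) = -282 + 1*(20 + 34) = -282 + 1*54 = -282 + 54 = -228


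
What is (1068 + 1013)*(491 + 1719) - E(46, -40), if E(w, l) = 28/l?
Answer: 45990107/10 ≈ 4.5990e+6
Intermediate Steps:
(1068 + 1013)*(491 + 1719) - E(46, -40) = (1068 + 1013)*(491 + 1719) - 28/(-40) = 2081*2210 - 28*(-1)/40 = 4599010 - 1*(-7/10) = 4599010 + 7/10 = 45990107/10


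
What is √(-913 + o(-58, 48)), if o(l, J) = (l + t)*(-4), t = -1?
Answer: I*√677 ≈ 26.019*I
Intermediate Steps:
o(l, J) = 4 - 4*l (o(l, J) = (l - 1)*(-4) = (-1 + l)*(-4) = 4 - 4*l)
√(-913 + o(-58, 48)) = √(-913 + (4 - 4*(-58))) = √(-913 + (4 + 232)) = √(-913 + 236) = √(-677) = I*√677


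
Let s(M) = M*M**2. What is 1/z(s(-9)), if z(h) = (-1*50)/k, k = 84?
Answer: -42/25 ≈ -1.6800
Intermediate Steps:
s(M) = M**3
z(h) = -25/42 (z(h) = -1*50/84 = -50*1/84 = -25/42)
1/z(s(-9)) = 1/(-25/42) = -42/25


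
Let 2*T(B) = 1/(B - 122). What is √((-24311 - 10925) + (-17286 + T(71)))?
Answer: I*√546438990/102 ≈ 229.18*I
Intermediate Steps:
T(B) = 1/(2*(-122 + B)) (T(B) = 1/(2*(B - 122)) = 1/(2*(-122 + B)))
√((-24311 - 10925) + (-17286 + T(71))) = √((-24311 - 10925) + (-17286 + 1/(2*(-122 + 71)))) = √(-35236 + (-17286 + (½)/(-51))) = √(-35236 + (-17286 + (½)*(-1/51))) = √(-35236 + (-17286 - 1/102)) = √(-35236 - 1763173/102) = √(-5357245/102) = I*√546438990/102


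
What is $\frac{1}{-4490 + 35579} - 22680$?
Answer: $- \frac{705098519}{31089} \approx -22680.0$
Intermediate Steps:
$\frac{1}{-4490 + 35579} - 22680 = \frac{1}{31089} - 22680 = - \frac{705098519}{31089}$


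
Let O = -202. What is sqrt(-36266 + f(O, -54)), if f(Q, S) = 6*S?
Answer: I*sqrt(36590) ≈ 191.29*I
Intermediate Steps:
sqrt(-36266 + f(O, -54)) = sqrt(-36266 + 6*(-54)) = sqrt(-36266 - 324) = sqrt(-36590) = I*sqrt(36590)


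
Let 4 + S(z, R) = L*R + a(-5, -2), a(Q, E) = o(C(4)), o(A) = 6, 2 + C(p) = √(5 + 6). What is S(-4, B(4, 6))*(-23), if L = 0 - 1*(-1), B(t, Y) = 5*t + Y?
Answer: -644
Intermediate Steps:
C(p) = -2 + √11 (C(p) = -2 + √(5 + 6) = -2 + √11)
a(Q, E) = 6
B(t, Y) = Y + 5*t
L = 1 (L = 0 + 1 = 1)
S(z, R) = 2 + R (S(z, R) = -4 + (1*R + 6) = -4 + (R + 6) = -4 + (6 + R) = 2 + R)
S(-4, B(4, 6))*(-23) = (2 + (6 + 5*4))*(-23) = (2 + (6 + 20))*(-23) = (2 + 26)*(-23) = 28*(-23) = -644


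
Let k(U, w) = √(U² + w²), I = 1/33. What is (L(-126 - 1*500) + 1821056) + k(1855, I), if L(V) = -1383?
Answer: 1819673 + √3747276226/33 ≈ 1.8215e+6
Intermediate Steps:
I = 1/33 ≈ 0.030303
(L(-126 - 1*500) + 1821056) + k(1855, I) = (-1383 + 1821056) + √(1855² + (1/33)²) = 1819673 + √(3441025 + 1/1089) = 1819673 + √(3747276226/1089) = 1819673 + √3747276226/33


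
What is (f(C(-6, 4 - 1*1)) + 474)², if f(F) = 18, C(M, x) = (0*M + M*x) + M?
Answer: 242064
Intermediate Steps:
C(M, x) = M + M*x (C(M, x) = (0 + M*x) + M = M*x + M = M + M*x)
(f(C(-6, 4 - 1*1)) + 474)² = (18 + 474)² = 492² = 242064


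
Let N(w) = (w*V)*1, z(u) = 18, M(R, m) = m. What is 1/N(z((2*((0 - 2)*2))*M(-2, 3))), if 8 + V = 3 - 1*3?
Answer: -1/144 ≈ -0.0069444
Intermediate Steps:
V = -8 (V = -8 + (3 - 1*3) = -8 + (3 - 3) = -8 + 0 = -8)
N(w) = -8*w (N(w) = (w*(-8))*1 = -8*w*1 = -8*w)
1/N(z((2*((0 - 2)*2))*M(-2, 3))) = 1/(-8*18) = 1/(-144) = -1/144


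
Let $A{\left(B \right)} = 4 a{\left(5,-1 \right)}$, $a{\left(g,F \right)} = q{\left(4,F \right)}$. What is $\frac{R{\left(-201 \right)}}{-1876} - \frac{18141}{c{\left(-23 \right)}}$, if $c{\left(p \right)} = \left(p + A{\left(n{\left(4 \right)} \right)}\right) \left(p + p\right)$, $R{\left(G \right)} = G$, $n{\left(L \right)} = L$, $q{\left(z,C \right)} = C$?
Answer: $- \frac{84037}{5796} \approx -14.499$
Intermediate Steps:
$a{\left(g,F \right)} = F$
$A{\left(B \right)} = -4$ ($A{\left(B \right)} = 4 \left(-1\right) = -4$)
$c{\left(p \right)} = 2 p \left(-4 + p\right)$ ($c{\left(p \right)} = \left(p - 4\right) \left(p + p\right) = \left(-4 + p\right) 2 p = 2 p \left(-4 + p\right)$)
$\frac{R{\left(-201 \right)}}{-1876} - \frac{18141}{c{\left(-23 \right)}} = - \frac{201}{-1876} - \frac{18141}{2 \left(-23\right) \left(-4 - 23\right)} = \left(-201\right) \left(- \frac{1}{1876}\right) - \frac{18141}{2 \left(-23\right) \left(-27\right)} = \frac{3}{28} - \frac{18141}{1242} = \frac{3}{28} - \frac{6047}{414} = - \frac{84037}{5796}$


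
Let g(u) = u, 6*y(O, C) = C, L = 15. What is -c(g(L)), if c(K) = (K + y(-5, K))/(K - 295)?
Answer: 1/16 ≈ 0.062500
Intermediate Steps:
y(O, C) = C/6
c(K) = 7*K/(6*(-295 + K)) (c(K) = (K + K/6)/(K - 295) = (7*K/6)/(-295 + K) = 7*K/(6*(-295 + K)))
-c(g(L)) = -7*15/(6*(-295 + 15)) = -7*15/(6*(-280)) = -7*15*(-1)/(6*280) = -1*(-1/16) = 1/16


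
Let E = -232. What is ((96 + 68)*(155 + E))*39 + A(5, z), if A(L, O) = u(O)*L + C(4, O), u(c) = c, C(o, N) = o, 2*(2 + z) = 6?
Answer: -492483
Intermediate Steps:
z = 1 (z = -2 + (1/2)*6 = -2 + 3 = 1)
A(L, O) = 4 + L*O (A(L, O) = O*L + 4 = L*O + 4 = 4 + L*O)
((96 + 68)*(155 + E))*39 + A(5, z) = ((96 + 68)*(155 - 232))*39 + (4 + 5*1) = (164*(-77))*39 + (4 + 5) = -12628*39 + 9 = -492492 + 9 = -492483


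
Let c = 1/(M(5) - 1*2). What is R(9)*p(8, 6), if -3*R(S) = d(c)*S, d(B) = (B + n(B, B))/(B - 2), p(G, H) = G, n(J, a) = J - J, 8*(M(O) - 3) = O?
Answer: 32/3 ≈ 10.667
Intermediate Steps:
M(O) = 3 + O/8
n(J, a) = 0
c = 8/13 (c = 1/((3 + (⅛)*5) - 1*2) = 1/((3 + 5/8) - 2) = 1/(29/8 - 2) = 1/(13/8) = 8/13 ≈ 0.61539)
d(B) = B/(-2 + B) (d(B) = (B + 0)/(B - 2) = B/(-2 + B))
R(S) = 4*S/27 (R(S) = -8/(13*(-2 + 8/13))*S/3 = -8/(13*(-18/13))*S/3 = -(8/13)*(-13/18)*S/3 = -(-4)*S/27 = 4*S/27)
R(9)*p(8, 6) = ((4/27)*9)*8 = (4/3)*8 = 32/3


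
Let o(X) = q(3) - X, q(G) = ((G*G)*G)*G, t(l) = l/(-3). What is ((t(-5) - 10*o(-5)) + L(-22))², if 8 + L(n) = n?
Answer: 7102225/9 ≈ 7.8914e+5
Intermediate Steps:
t(l) = -l/3 (t(l) = l*(-⅓) = -l/3)
L(n) = -8 + n
q(G) = G⁴ (q(G) = (G²*G)*G = G³*G = G⁴)
o(X) = 81 - X (o(X) = 3⁴ - X = 81 - X)
((t(-5) - 10*o(-5)) + L(-22))² = ((-⅓*(-5) - 10*(81 - 1*(-5))) + (-8 - 22))² = ((5/3 - 10*(81 + 5)) - 30)² = ((5/3 - 10*86) - 30)² = ((5/3 - 860) - 30)² = (-2575/3 - 30)² = (-2665/3)² = 7102225/9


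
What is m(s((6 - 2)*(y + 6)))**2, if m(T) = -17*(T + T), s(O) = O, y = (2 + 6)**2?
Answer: 90630400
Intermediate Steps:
y = 64 (y = 8**2 = 64)
m(T) = -34*T
m(s((6 - 2)*(y + 6)))**2 = (-34*(6 - 2)*(64 + 6))**2 = (-136*70)**2 = (-34*280)**2 = (-9520)**2 = 90630400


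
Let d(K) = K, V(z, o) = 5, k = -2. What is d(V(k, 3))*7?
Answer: 35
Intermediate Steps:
d(V(k, 3))*7 = 5*7 = 35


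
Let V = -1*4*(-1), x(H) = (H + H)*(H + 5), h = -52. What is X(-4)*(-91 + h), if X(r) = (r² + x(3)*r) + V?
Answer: 24596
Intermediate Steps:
x(H) = 2*H*(5 + H) (x(H) = (2*H)*(5 + H) = 2*H*(5 + H))
V = 4 (V = -4*(-1) = 4)
X(r) = 4 + r² + 48*r (X(r) = (r² + (2*3*(5 + 3))*r) + 4 = (r² + (2*3*8)*r) + 4 = (r² + 48*r) + 4 = 4 + r² + 48*r)
X(-4)*(-91 + h) = (4 + (-4)² + 48*(-4))*(-91 - 52) = (4 + 16 - 192)*(-143) = -172*(-143) = 24596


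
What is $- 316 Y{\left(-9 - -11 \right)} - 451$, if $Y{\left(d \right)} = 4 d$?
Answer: $-2979$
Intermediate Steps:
$- 316 Y{\left(-9 - -11 \right)} - 451 = - 316 \cdot 4 \left(-9 - -11\right) - 451 = - 316 \cdot 4 \left(-9 + 11\right) - 451 = - 316 \cdot 4 \cdot 2 - 451 = \left(-316\right) 8 - 451 = -2528 - 451 = -2979$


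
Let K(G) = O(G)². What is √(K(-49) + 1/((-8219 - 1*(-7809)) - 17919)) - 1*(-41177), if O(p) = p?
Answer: 41177 + 2*√201655328078/18329 ≈ 41226.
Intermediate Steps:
K(G) = G²
√(K(-49) + 1/((-8219 - 1*(-7809)) - 17919)) - 1*(-41177) = √((-49)² + 1/((-8219 - 1*(-7809)) - 17919)) - 1*(-41177) = √(2401 + 1/((-8219 + 7809) - 17919)) + 41177 = √(2401 + 1/(-410 - 17919)) + 41177 = √(2401 + 1/(-18329)) + 41177 = √(2401 - 1/18329) + 41177 = √(44007928/18329) + 41177 = 2*√201655328078/18329 + 41177 = 41177 + 2*√201655328078/18329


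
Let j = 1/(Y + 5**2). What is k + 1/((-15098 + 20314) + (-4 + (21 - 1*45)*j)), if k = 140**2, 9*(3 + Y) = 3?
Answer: 6842987267/349132 ≈ 19600.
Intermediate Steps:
Y = -8/3 (Y = -3 + (1/9)*3 = -3 + 1/3 = -8/3 ≈ -2.6667)
k = 19600
j = 3/67 (j = 1/(-8/3 + 5**2) = 1/(-8/3 + 25) = 1/(67/3) = 3/67 ≈ 0.044776)
k + 1/((-15098 + 20314) + (-4 + (21 - 1*45)*j)) = 19600 + 1/((-15098 + 20314) + (-4 + (21 - 1*45)*(3/67))) = 19600 + 1/(5216 + (-4 + (21 - 45)*(3/67))) = 19600 + 1/(5216 + (-4 - 24*3/67)) = 19600 + 1/(5216 + (-4 - 72/67)) = 19600 + 1/(5216 - 340/67) = 19600 + 1/(349132/67) = 19600 + 67/349132 = 6842987267/349132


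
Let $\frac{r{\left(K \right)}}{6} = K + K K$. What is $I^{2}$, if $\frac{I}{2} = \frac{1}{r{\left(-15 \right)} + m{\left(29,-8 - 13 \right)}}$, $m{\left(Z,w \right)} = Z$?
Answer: $\frac{4}{1661521} \approx 2.4074 \cdot 10^{-6}$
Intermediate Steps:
$r{\left(K \right)} = 6 K + 6 K^{2}$ ($r{\left(K \right)} = 6 \left(K + K K\right) = 6 \left(K + K^{2}\right) = 6 K + 6 K^{2}$)
$I = \frac{2}{1289}$ ($I = \frac{2}{6 \left(-15\right) \left(1 - 15\right) + 29} = \frac{2}{6 \left(-15\right) \left(-14\right) + 29} = \frac{2}{1260 + 29} = \frac{2}{1289} \approx 0.0015516$)
$I^{2} = \left(\frac{2}{1289}\right)^{2} = \frac{4}{1661521}$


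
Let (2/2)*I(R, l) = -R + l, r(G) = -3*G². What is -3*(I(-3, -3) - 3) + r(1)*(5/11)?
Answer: 84/11 ≈ 7.6364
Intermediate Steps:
I(R, l) = l - R (I(R, l) = -R + l = l - R)
-3*(I(-3, -3) - 3) + r(1)*(5/11) = -3*((-3 - 1*(-3)) - 3) + (-3*1²)*(5/11) = -3*((-3 + 3) - 3) + (-3*1)*(5*(1/11)) = -3*(0 - 3) - 3*5/11 = -3*(-3) - 15/11 = 9 - 15/11 = 84/11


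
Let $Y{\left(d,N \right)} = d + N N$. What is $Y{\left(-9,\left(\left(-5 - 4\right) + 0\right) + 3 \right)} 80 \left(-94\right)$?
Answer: $-203040$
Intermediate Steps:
$Y{\left(d,N \right)} = d + N^{2}$
$Y{\left(-9,\left(\left(-5 - 4\right) + 0\right) + 3 \right)} 80 \left(-94\right) = \left(-9 + \left(\left(\left(-5 - 4\right) + 0\right) + 3\right)^{2}\right) 80 \left(-94\right) = \left(-9 + \left(\left(-9 + 0\right) + 3\right)^{2}\right) 80 \left(-94\right) = \left(-9 + \left(-9 + 3\right)^{2}\right) 80 \left(-94\right) = \left(-9 + \left(-6\right)^{2}\right) 80 \left(-94\right) = \left(-9 + 36\right) 80 \left(-94\right) = 27 \cdot 80 \left(-94\right) = 2160 \left(-94\right) = -203040$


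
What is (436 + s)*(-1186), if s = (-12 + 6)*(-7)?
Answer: -566908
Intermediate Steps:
s = 42 (s = -6*(-7) = 42)
(436 + s)*(-1186) = (436 + 42)*(-1186) = 478*(-1186) = -566908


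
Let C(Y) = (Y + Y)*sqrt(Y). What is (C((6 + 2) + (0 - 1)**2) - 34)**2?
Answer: 400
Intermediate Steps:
C(Y) = 2*Y**(3/2) (C(Y) = (2*Y)*sqrt(Y) = 2*Y**(3/2))
(C((6 + 2) + (0 - 1)**2) - 34)**2 = (2*((6 + 2) + (0 - 1)**2)**(3/2) - 34)**2 = (2*(8 + (-1)**2)**(3/2) - 34)**2 = (2*(8 + 1)**(3/2) - 34)**2 = (2*9**(3/2) - 34)**2 = (2*27 - 34)**2 = (54 - 34)**2 = 20**2 = 400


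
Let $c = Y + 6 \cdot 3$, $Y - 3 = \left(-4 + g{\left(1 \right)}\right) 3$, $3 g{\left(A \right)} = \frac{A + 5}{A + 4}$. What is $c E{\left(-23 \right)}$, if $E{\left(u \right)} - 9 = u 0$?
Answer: $\frac{459}{5} \approx 91.8$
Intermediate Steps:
$E{\left(u \right)} = 9$ ($E{\left(u \right)} = 9 + u 0 = 9 + 0 = 9$)
$g{\left(A \right)} = \frac{5 + A}{3 \left(4 + A\right)}$ ($g{\left(A \right)} = \frac{\left(A + 5\right) \frac{1}{A + 4}}{3} = \frac{\left(5 + A\right) \frac{1}{4 + A}}{3} = \frac{\frac{1}{4 + A} \left(5 + A\right)}{3} = \frac{5 + A}{3 \left(4 + A\right)}$)
$Y = - \frac{39}{5}$ ($Y = 3 + \left(-4 + \frac{5 + 1}{3 \left(4 + 1\right)}\right) 3 = 3 + \left(-4 + \frac{1}{3} \cdot \frac{1}{5} \cdot 6\right) 3 = 3 + \left(-4 + \frac{2}{5}\right) 3 = 3 - \frac{54}{5} = - \frac{39}{5} \approx -7.8$)
$c = \frac{51}{5}$ ($c = - \frac{39}{5} + 6 \cdot 3 = - \frac{39}{5} + 18 = \frac{51}{5} \approx 10.2$)
$c E{\left(-23 \right)} = \frac{51}{5} \cdot 9 = \frac{459}{5}$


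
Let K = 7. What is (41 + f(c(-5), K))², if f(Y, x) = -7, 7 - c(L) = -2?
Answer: 1156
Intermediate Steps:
c(L) = 9 (c(L) = 7 - 1*(-2) = 7 + 2 = 9)
(41 + f(c(-5), K))² = (41 - 7)² = 34² = 1156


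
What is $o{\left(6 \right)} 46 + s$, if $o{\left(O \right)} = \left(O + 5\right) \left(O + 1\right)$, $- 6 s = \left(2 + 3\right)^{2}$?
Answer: $\frac{21227}{6} \approx 3537.8$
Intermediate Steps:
$s = - \frac{25}{6}$ ($s = - \frac{\left(2 + 3\right)^{2}}{6} = - \frac{5^{2}}{6} = \left(- \frac{1}{6}\right) 25 = - \frac{25}{6} \approx -4.1667$)
$o{\left(O \right)} = \left(1 + O\right) \left(5 + O\right)$ ($o{\left(O \right)} = \left(5 + O\right) \left(1 + O\right) = \left(1 + O\right) \left(5 + O\right)$)
$o{\left(6 \right)} 46 + s = \left(5 + 6^{2} + 6 \cdot 6\right) 46 - \frac{25}{6} = \left(5 + 36 + 36\right) 46 - \frac{25}{6} = 77 \cdot 46 - \frac{25}{6} = 3542 - \frac{25}{6} = \frac{21227}{6}$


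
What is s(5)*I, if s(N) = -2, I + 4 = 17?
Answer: -26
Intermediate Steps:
I = 13 (I = -4 + 17 = 13)
s(5)*I = -2*13 = -26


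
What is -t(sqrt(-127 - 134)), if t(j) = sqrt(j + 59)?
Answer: -sqrt(59 + 3*I*sqrt(29)) ≈ -7.7515 - 1.0421*I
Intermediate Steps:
t(j) = sqrt(59 + j)
-t(sqrt(-127 - 134)) = -sqrt(59 + sqrt(-127 - 134)) = -sqrt(59 + sqrt(-261)) = -sqrt(59 + 3*I*sqrt(29))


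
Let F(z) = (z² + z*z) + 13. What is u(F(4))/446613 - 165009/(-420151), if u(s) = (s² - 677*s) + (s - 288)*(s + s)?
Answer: 17519122569/62548299521 ≈ 0.28009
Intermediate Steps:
F(z) = 13 + 2*z² (F(z) = (z² + z²) + 13 = 2*z² + 13 = 13 + 2*z²)
u(s) = s² - 677*s + 2*s*(-288 + s) (u(s) = (s² - 677*s) + (-288 + s)*(2*s) = (s² - 677*s) + 2*s*(-288 + s) = s² - 677*s + 2*s*(-288 + s))
u(F(4))/446613 - 165009/(-420151) = ((13 + 2*4²)*(-1253 + 3*(13 + 2*4²)))/446613 - 165009/(-420151) = ((13 + 2*16)*(-1253 + 3*(13 + 2*16)))*(1/446613) - 165009*(-1/420151) = ((13 + 32)*(-1253 + 3*(13 + 32)))*(1/446613) + 165009/420151 = (45*(-1253 + 3*45))*(1/446613) + 165009/420151 = (45*(-1253 + 135))*(1/446613) + 165009/420151 = (45*(-1118))*(1/446613) + 165009/420151 = -50310*1/446613 + 165009/420151 = -16770/148871 + 165009/420151 = 17519122569/62548299521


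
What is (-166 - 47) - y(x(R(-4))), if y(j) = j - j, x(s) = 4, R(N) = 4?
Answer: -213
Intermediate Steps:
y(j) = 0
(-166 - 47) - y(x(R(-4))) = (-166 - 47) - 1*0 = -213 + 0 = -213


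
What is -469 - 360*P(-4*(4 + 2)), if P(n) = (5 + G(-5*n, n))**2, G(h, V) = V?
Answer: -130429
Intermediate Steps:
P(n) = (5 + n)**2
-469 - 360*P(-4*(4 + 2)) = -469 - 360*(5 - 4*(4 + 2))**2 = -469 - 360*(5 - 4*6)**2 = -469 - 360*(5 - 24)**2 = -469 - 360*(-19)**2 = -469 - 360*361 = -469 - 129960 = -130429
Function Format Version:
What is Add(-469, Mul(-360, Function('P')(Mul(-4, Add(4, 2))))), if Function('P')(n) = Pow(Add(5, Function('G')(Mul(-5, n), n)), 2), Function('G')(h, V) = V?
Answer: -130429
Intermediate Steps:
Function('P')(n) = Pow(Add(5, n), 2)
Add(-469, Mul(-360, Function('P')(Mul(-4, Add(4, 2))))) = Add(-469, Mul(-360, Pow(Add(5, Mul(-4, Add(4, 2))), 2))) = Add(-469, Mul(-360, Pow(Add(5, Mul(-4, 6)), 2))) = Add(-469, Mul(-360, Pow(Add(5, -24), 2))) = Add(-469, Mul(-360, Pow(-19, 2))) = Add(-469, Mul(-360, 361)) = Add(-469, -129960) = -130429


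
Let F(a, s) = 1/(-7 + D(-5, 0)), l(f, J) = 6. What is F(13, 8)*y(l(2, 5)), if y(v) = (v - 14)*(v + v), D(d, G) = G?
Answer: 96/7 ≈ 13.714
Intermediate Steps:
F(a, s) = -1/7 (F(a, s) = 1/(-7 + 0) = 1/(-7) = -1/7)
y(v) = 2*v*(-14 + v) (y(v) = (-14 + v)*(2*v) = 2*v*(-14 + v))
F(13, 8)*y(l(2, 5)) = -2*6*(-14 + 6)/7 = -2*6*(-8)/7 = -1/7*(-96) = 96/7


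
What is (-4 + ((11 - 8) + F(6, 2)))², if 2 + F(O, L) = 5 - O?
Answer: 16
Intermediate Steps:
F(O, L) = 3 - O (F(O, L) = -2 + (5 - O) = 3 - O)
(-4 + ((11 - 8) + F(6, 2)))² = (-4 + ((11 - 8) + (3 - 1*6)))² = (-4 + (3 + (3 - 6)))² = (-4 + (3 - 3))² = (-4 + 0)² = (-4)² = 16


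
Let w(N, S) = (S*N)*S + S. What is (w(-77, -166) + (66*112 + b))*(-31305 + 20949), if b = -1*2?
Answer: 21898673328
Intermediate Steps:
b = -2
w(N, S) = S + N*S**2 (w(N, S) = (N*S)*S + S = N*S**2 + S = S + N*S**2)
(w(-77, -166) + (66*112 + b))*(-31305 + 20949) = (-166*(1 - 77*(-166)) + (66*112 - 2))*(-31305 + 20949) = (-166*(1 + 12782) + (7392 - 2))*(-10356) = (-166*12783 + 7390)*(-10356) = (-2121978 + 7390)*(-10356) = -2114588*(-10356) = 21898673328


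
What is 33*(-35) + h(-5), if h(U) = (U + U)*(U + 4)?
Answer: -1145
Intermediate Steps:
h(U) = 2*U*(4 + U) (h(U) = (2*U)*(4 + U) = 2*U*(4 + U))
33*(-35) + h(-5) = 33*(-35) + 2*(-5)*(4 - 5) = -1155 + 2*(-5)*(-1) = -1155 + 10 = -1145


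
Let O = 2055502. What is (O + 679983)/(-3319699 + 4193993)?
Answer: 2735485/874294 ≈ 3.1288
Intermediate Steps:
(O + 679983)/(-3319699 + 4193993) = (2055502 + 679983)/(-3319699 + 4193993) = 2735485/874294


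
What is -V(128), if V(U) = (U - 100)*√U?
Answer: -224*√2 ≈ -316.78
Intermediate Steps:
V(U) = √U*(-100 + U) (V(U) = (-100 + U)*√U = √U*(-100 + U))
-V(128) = -√128*(-100 + 128) = -8*√2*28 = -224*√2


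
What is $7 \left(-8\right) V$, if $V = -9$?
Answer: $504$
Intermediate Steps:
$7 \left(-8\right) V = 7 \left(-8\right) \left(-9\right) = \left(-56\right) \left(-9\right) = 504$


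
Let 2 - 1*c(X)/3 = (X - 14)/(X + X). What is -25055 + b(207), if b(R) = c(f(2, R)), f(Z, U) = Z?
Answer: -25040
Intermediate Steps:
c(X) = 6 - 3*(-14 + X)/(2*X) (c(X) = 6 - 3*(X - 14)/(X + X) = 6 - 3*(-14 + X)/(2*X))
b(R) = 15 (b(R) = 9/2 + 21/2 = 15)
-25055 + b(207) = -25055 + 15 = -25040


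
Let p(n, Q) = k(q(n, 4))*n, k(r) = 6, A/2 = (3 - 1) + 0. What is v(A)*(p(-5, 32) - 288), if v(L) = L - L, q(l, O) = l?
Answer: 0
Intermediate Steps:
A = 4 (A = 2*((3 - 1) + 0) = 2*(2 + 0) = 2*2 = 4)
v(L) = 0
p(n, Q) = 6*n
v(A)*(p(-5, 32) - 288) = 0*(6*(-5) - 288) = 0*(-30 - 288) = 0*(-318) = 0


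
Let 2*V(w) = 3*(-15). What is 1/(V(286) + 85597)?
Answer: 2/171149 ≈ 1.1686e-5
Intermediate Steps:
V(w) = -45/2 (V(w) = (3*(-15))/2 = (½)*(-45) = -45/2)
1/(V(286) + 85597) = 1/(-45/2 + 85597) = 1/(171149/2) = 2/171149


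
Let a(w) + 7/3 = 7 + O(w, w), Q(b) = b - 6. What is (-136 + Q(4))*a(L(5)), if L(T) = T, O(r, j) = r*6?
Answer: -4784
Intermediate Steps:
O(r, j) = 6*r
Q(b) = -6 + b
a(w) = 14/3 + 6*w (a(w) = -7/3 + (7 + 6*w) = 14/3 + 6*w)
(-136 + Q(4))*a(L(5)) = (-136 + (-6 + 4))*(14/3 + 6*5) = (-136 - 2)*(14/3 + 30) = -138*104/3 = -4784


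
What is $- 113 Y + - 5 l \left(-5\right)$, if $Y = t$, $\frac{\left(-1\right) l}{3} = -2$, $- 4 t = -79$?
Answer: $- \frac{8327}{4} \approx -2081.8$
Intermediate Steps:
$t = \frac{79}{4}$ ($t = \left(- \frac{1}{4}\right) \left(-79\right) = \frac{79}{4} \approx 19.75$)
$l = 6$ ($l = \left(-3\right) \left(-2\right) = 6$)
$Y = \frac{79}{4} \approx 19.75$
$- 113 Y + - 5 l \left(-5\right) = \left(-113\right) \frac{79}{4} + \left(-5\right) 6 \left(-5\right) = - \frac{8927}{4} - -150 = - \frac{8927}{4} + 150 = - \frac{8327}{4}$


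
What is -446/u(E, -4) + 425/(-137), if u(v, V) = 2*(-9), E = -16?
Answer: 26726/1233 ≈ 21.676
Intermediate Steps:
u(v, V) = -18
-446/u(E, -4) + 425/(-137) = -446/(-18) + 425/(-137) = -446*(-1/18) + 425*(-1/137) = 223/9 - 425/137 = 26726/1233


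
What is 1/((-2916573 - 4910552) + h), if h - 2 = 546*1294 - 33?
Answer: -1/7120632 ≈ -1.4044e-7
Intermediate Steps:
h = 706493 (h = 2 + (546*1294 - 33) = 2 + (706524 - 33) = 2 + 706491 = 706493)
1/((-2916573 - 4910552) + h) = 1/((-2916573 - 4910552) + 706493) = 1/(-7827125 + 706493) = 1/(-7120632) = -1/7120632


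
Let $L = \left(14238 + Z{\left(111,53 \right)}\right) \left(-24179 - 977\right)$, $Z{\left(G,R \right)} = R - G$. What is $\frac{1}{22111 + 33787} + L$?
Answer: $- \frac{19939491847839}{55898} \approx -3.5671 \cdot 10^{8}$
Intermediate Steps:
$L = -356712080$ ($L = \left(14238 + \left(53 - 111\right)\right) \left(-24179 - 977\right) = \left(14238 + \left(53 - 111\right)\right) \left(-25156\right) = \left(14238 - 58\right) \left(-25156\right) = 14180 \left(-25156\right) = -356712080$)
$\frac{1}{22111 + 33787} + L = \frac{1}{22111 + 33787} - 356712080 = \frac{1}{55898} - 356712080 = - \frac{19939491847839}{55898}$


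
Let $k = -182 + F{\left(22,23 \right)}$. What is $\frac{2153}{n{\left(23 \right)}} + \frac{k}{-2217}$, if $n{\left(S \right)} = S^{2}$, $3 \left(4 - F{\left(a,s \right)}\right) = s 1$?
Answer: $\frac{14614256}{3518379} \approx 4.1537$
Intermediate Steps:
$F{\left(a,s \right)} = 4 - \frac{s}{3}$ ($F{\left(a,s \right)} = 4 - \frac{s 1}{3} = 4 - \frac{s}{3}$)
$k = - \frac{557}{3}$ ($k = -182 + \left(4 - \frac{23}{3}\right) = -182 - \frac{11}{3} = - \frac{557}{3} \approx -185.67$)
$\frac{2153}{n{\left(23 \right)}} + \frac{k}{-2217} = \frac{2153}{23^{2}} - \frac{557}{3 \left(-2217\right)} = \frac{2153}{529} - - \frac{557}{6651} = 2153 \cdot \frac{1}{529} + \frac{557}{6651} = \frac{2153}{529} + \frac{557}{6651} = \frac{14614256}{3518379}$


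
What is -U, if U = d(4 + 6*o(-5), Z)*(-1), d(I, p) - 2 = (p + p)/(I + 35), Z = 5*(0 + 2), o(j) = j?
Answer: 38/9 ≈ 4.2222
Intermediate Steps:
Z = 10 (Z = 5*2 = 10)
d(I, p) = 2 + 2*p/(35 + I) (d(I, p) = 2 + (p + p)/(I + 35) = 2 + (2*p)/(35 + I) = 2 + 2*p/(35 + I))
U = -38/9 (U = (2*(35 + (4 + 6*(-5)) + 10)/(35 + (4 + 6*(-5))))*(-1) = (2*(35 + (4 - 30) + 10)/(35 + (4 - 30)))*(-1) = (2*(35 - 26 + 10)/(35 - 26))*(-1) = (2*19/9)*(-1) = (2*(⅑)*19)*(-1) = (38/9)*(-1) = -38/9 ≈ -4.2222)
-U = -1*(-38/9) = 38/9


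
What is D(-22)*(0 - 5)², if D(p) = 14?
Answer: 350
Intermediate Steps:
D(-22)*(0 - 5)² = 14*(0 - 5)² = 14*(-5)² = 14*25 = 350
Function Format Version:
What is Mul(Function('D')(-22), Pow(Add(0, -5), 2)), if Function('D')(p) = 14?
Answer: 350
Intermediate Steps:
Mul(Function('D')(-22), Pow(Add(0, -5), 2)) = Mul(14, Pow(Add(0, -5), 2)) = Mul(14, Pow(-5, 2)) = Mul(14, 25) = 350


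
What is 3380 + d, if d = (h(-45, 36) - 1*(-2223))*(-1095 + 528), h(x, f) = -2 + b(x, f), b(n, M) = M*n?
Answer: -337387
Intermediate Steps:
h(x, f) = -2 + f*x
d = -340767 (d = ((-2 + 36*(-45)) - 1*(-2223))*(-1095 + 528) = ((-2 - 1620) + 2223)*(-567) = (-1622 + 2223)*(-567) = 601*(-567) = -340767)
3380 + d = 3380 - 340767 = -337387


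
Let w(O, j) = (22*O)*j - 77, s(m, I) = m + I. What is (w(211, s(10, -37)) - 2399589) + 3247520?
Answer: 722520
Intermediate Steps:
s(m, I) = I + m
w(O, j) = -77 + 22*O*j (w(O, j) = 22*O*j - 77 = -77 + 22*O*j)
(w(211, s(10, -37)) - 2399589) + 3247520 = ((-77 + 22*211*(-37 + 10)) - 2399589) + 3247520 = ((-77 + 22*211*(-27)) - 2399589) + 3247520 = ((-77 - 125334) - 2399589) + 3247520 = (-125411 - 2399589) + 3247520 = -2525000 + 3247520 = 722520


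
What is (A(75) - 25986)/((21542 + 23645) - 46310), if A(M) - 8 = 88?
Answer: 25890/1123 ≈ 23.054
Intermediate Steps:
A(M) = 96 (A(M) = 8 + 88 = 96)
(A(75) - 25986)/((21542 + 23645) - 46310) = (96 - 25986)/((21542 + 23645) - 46310) = -25890/(45187 - 46310) = -25890/(-1123) = -25890*(-1/1123) = 25890/1123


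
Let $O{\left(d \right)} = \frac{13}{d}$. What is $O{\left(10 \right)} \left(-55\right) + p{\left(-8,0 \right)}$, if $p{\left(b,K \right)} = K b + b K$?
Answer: $- \frac{143}{2} \approx -71.5$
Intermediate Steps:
$p{\left(b,K \right)} = 2 K b$ ($p{\left(b,K \right)} = K b + K b = 2 K b$)
$O{\left(10 \right)} \left(-55\right) + p{\left(-8,0 \right)} = \frac{13}{10} \left(-55\right) + 2 \cdot 0 \left(-8\right) = 13 \cdot \frac{1}{10} \left(-55\right) + 0 = \frac{13}{10} \left(-55\right) + 0 = - \frac{143}{2} + 0 = - \frac{143}{2}$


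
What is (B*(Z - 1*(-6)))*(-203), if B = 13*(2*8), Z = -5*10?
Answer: 1857856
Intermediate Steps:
Z = -50
B = 208 (B = 13*16 = 208)
(B*(Z - 1*(-6)))*(-203) = (208*(-50 - 1*(-6)))*(-203) = (208*(-50 + 6))*(-203) = (208*(-44))*(-203) = -9152*(-203) = 1857856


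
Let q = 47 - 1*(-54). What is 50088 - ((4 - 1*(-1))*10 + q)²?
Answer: 27287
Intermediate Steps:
q = 101 (q = 47 + 54 = 101)
50088 - ((4 - 1*(-1))*10 + q)² = 50088 - ((4 - 1*(-1))*10 + 101)² = 50088 - ((4 + 1)*10 + 101)² = 50088 - (5*10 + 101)² = 50088 - (50 + 101)² = 50088 - 1*151² = 50088 - 1*22801 = 50088 - 22801 = 27287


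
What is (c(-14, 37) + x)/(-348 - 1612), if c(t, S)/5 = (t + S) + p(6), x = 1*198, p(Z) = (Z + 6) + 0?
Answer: -373/1960 ≈ -0.19031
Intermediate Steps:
p(Z) = 6 + Z (p(Z) = (6 + Z) + 0 = 6 + Z)
x = 198
c(t, S) = 60 + 5*S + 5*t (c(t, S) = 5*((t + S) + (6 + 6)) = 5*((S + t) + 12) = 5*(12 + S + t) = 60 + 5*S + 5*t)
(c(-14, 37) + x)/(-348 - 1612) = ((60 + 5*37 + 5*(-14)) + 198)/(-348 - 1612) = ((60 + 185 - 70) + 198)/(-1960) = (175 + 198)*(-1/1960) = 373*(-1/1960) = -373/1960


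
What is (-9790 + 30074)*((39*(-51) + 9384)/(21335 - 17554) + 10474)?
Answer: 803440903276/3781 ≈ 2.1249e+8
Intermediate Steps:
(-9790 + 30074)*((39*(-51) + 9384)/(21335 - 17554) + 10474) = 20284*((-1989 + 9384)/3781 + 10474) = 20284*(7395*(1/3781) + 10474) = 20284*(7395/3781 + 10474) = 20284*(39609589/3781) = 803440903276/3781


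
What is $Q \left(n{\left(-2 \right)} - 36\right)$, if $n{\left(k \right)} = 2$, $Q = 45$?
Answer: $-1530$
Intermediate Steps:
$Q \left(n{\left(-2 \right)} - 36\right) = 45 \left(2 - 36\right) = 45 \left(-34\right) = -1530$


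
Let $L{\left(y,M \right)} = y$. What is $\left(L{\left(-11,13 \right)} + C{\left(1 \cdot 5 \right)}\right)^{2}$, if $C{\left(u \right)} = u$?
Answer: $36$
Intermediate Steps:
$\left(L{\left(-11,13 \right)} + C{\left(1 \cdot 5 \right)}\right)^{2} = \left(-11 + 1 \cdot 5\right)^{2} = \left(-11 + 5\right)^{2} = \left(-6\right)^{2} = 36$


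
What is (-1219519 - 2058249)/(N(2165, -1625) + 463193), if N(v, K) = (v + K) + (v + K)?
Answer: -3277768/464273 ≈ -7.0600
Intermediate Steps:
N(v, K) = 2*K + 2*v (N(v, K) = (K + v) + (K + v) = 2*K + 2*v)
(-1219519 - 2058249)/(N(2165, -1625) + 463193) = (-1219519 - 2058249)/((2*(-1625) + 2*2165) + 463193) = -3277768/((-3250 + 4330) + 463193) = -3277768/(1080 + 463193) = -3277768/464273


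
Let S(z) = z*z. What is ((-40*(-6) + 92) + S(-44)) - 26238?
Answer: -23970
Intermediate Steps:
S(z) = z**2
((-40*(-6) + 92) + S(-44)) - 26238 = ((-40*(-6) + 92) + (-44)**2) - 26238 = ((240 + 92) + 1936) - 26238 = (332 + 1936) - 26238 = 2268 - 26238 = -23970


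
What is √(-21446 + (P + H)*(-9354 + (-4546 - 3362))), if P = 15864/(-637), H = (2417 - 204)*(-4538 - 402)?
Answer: √1562727302343298/91 ≈ 4.3441e+5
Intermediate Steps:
H = -10932220 (H = 2213*(-4940) = -10932220)
P = -15864/637 (P = 15864*(-1/637) = -15864/637 ≈ -24.904)
√(-21446 + (P + H)*(-9354 + (-4546 - 3362))) = √(-21446 + (-15864/637 - 10932220)*(-9354 + (-4546 - 3362))) = √(-21446 - 6963840004*(-9354 - 7908)/637) = √(-21446 - 6963840004/637*(-17262)) = √(-21446 + 17172829449864/91) = √(17172827498278/91) = √1562727302343298/91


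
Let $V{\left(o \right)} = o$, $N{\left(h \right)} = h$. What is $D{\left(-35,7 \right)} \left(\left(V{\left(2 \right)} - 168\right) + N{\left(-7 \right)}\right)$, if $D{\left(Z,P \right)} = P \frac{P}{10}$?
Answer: $- \frac{8477}{10} \approx -847.7$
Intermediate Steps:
$D{\left(Z,P \right)} = \frac{P^{2}}{10}$ ($D{\left(Z,P \right)} = P P \frac{1}{10} = P \frac{P}{10} = \frac{P^{2}}{10}$)
$D{\left(-35,7 \right)} \left(\left(V{\left(2 \right)} - 168\right) + N{\left(-7 \right)}\right) = \frac{7^{2}}{10} \left(\left(2 - 168\right) - 7\right) = \frac{1}{10} \cdot 49 \left(-166 - 7\right) = \frac{49}{10} \left(-173\right) = - \frac{8477}{10}$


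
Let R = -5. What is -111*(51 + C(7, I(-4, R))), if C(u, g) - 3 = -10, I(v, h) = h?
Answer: -4884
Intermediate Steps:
C(u, g) = -7 (C(u, g) = 3 - 10 = -7)
-111*(51 + C(7, I(-4, R))) = -111*(51 - 7) = -111*44 = -4884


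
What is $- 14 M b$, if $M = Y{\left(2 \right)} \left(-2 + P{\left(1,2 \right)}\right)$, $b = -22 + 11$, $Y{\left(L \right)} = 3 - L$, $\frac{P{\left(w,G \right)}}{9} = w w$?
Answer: $1078$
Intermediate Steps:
$P{\left(w,G \right)} = 9 w^{2}$ ($P{\left(w,G \right)} = 9 w w = 9 w^{2}$)
$b = -11$
$M = 7$ ($M = \left(3 - 2\right) \left(-2 + 9 \cdot 1^{2}\right) = \left(3 - 2\right) \left(-2 + 9 \cdot 1\right) = 1 \left(-2 + 9\right) = 1 \cdot 7 = 7$)
$- 14 M b = \left(-14\right) 7 \left(-11\right) = \left(-98\right) \left(-11\right) = 1078$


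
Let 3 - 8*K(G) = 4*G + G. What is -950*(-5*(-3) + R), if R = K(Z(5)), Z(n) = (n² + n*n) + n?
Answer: 18050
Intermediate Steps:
Z(n) = n + 2*n² (Z(n) = (n² + n²) + n = 2*n² + n = n + 2*n²)
K(G) = 3/8 - 5*G/8 (K(G) = 3/8 - (4*G + G)/8 = 3/8 - 5*G/8)
R = -34 (R = 3/8 - 25*(1 + 2*5)/8 = 3/8 - 25*(1 + 10)/8 = 3/8 - 25*11/8 = 3/8 - 5/8*55 = 3/8 - 275/8 = -34)
-950*(-5*(-3) + R) = -950*(-5*(-3) - 34) = -950*(15 - 34) = -950*(-19) = 18050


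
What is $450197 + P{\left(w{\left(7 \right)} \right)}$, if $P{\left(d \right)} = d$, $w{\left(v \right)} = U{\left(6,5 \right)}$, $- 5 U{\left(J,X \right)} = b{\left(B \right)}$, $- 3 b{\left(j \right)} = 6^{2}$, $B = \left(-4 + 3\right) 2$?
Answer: $\frac{2250997}{5} \approx 4.502 \cdot 10^{5}$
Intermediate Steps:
$B = -2$ ($B = \left(-1\right) 2 = -2$)
$b{\left(j \right)} = -12$ ($b{\left(j \right)} = - \frac{6^{2}}{3} = \left(- \frac{1}{3}\right) 36 = -12$)
$U{\left(J,X \right)} = \frac{12}{5}$ ($U{\left(J,X \right)} = \left(- \frac{1}{5}\right) \left(-12\right) = \frac{12}{5}$)
$w{\left(v \right)} = \frac{12}{5}$
$450197 + P{\left(w{\left(7 \right)} \right)} = 450197 + \frac{12}{5} = \frac{2250997}{5}$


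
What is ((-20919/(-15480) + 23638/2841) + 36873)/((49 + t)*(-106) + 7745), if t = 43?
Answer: -20025323639/1089693960 ≈ -18.377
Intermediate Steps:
((-20919/(-15480) + 23638/2841) + 36873)/((49 + t)*(-106) + 7745) = ((-20919/(-15480) + 23638/2841) + 36873)/((49 + 43)*(-106) + 7745) = ((-20919*(-1/15480) + 23638*(1/2841)) + 36873)/(92*(-106) + 7745) = ((6973/5160 + 23638/2841) + 36873)/(-9752 + 7745) = (15753597/1628840 + 36873)/(-2007) = (60075970917/1628840)*(-1/2007) = -20025323639/1089693960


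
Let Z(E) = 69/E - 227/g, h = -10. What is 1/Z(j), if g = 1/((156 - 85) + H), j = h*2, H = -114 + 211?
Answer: -20/762789 ≈ -2.6220e-5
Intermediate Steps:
H = 97
j = -20 (j = -10*2 = -20)
g = 1/168 (g = 1/((156 - 85) + 97) = 1/(71 + 97) = 1/168 ≈ 0.0059524)
Z(E) = -38136 + 69/E (Z(E) = 69/E - 227/1/168 = 69/E - 227*168 = 69/E - 38136 = -38136 + 69/E)
1/Z(j) = 1/(-38136 + 69/(-20)) = 1/(-38136 + 69*(-1/20)) = 1/(-38136 - 69/20) = 1/(-762789/20) = -20/762789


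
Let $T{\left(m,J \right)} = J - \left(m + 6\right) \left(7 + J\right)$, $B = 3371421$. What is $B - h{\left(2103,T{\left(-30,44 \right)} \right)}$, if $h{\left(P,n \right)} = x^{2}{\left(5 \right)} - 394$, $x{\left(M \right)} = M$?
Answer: $3371790$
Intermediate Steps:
$T{\left(m,J \right)} = J - \left(6 + m\right) \left(7 + J\right)$
$h{\left(P,n \right)} = -369$ ($h{\left(P,n \right)} = 5^{2} - 394 = 25 - 394 = -369$)
$B - h{\left(2103,T{\left(-30,44 \right)} \right)} = 3371421 - -369 = 3371421 + 369 = 3371790$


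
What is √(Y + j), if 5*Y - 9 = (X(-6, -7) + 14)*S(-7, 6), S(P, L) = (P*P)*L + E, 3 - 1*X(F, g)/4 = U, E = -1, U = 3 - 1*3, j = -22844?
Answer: I*√532965/5 ≈ 146.01*I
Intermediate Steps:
U = 0 (U = 3 - 3 = 0)
X(F, g) = 12 (X(F, g) = 12 - 4*0 = 12 + 0 = 12)
S(P, L) = -1 + L*P² (S(P, L) = (P*P)*L - 1 = P²*L - 1 = L*P² - 1 = -1 + L*P²)
Y = 7627/5 (Y = 9/5 + ((12 + 14)*(-1 + 6*(-7)²))/5 = 9/5 + (26*(-1 + 6*49))/5 = 9/5 + (26*(-1 + 294))/5 = 9/5 + (26*293)/5 = 9/5 + (⅕)*7618 = 9/5 + 7618/5 = 7627/5 ≈ 1525.4)
√(Y + j) = √(7627/5 - 22844) = √(-106593/5) = I*√532965/5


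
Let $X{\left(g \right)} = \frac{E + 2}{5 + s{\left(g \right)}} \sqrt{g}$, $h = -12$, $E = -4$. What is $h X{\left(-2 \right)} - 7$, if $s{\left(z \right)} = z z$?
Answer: $-7 + \frac{8 i \sqrt{2}}{3} \approx -7.0 + 3.7712 i$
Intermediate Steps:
$s{\left(z \right)} = z^{2}$
$X{\left(g \right)} = - \frac{2 \sqrt{g}}{5 + g^{2}}$ ($X{\left(g \right)} = \frac{-4 + 2}{5 + g^{2}} \sqrt{g} = - \frac{2}{5 + g^{2}} \sqrt{g} = - \frac{2 \sqrt{g}}{5 + g^{2}}$)
$h X{\left(-2 \right)} - 7 = - 12 \left(- \frac{2 \sqrt{-2}}{5 + \left(-2\right)^{2}}\right) - 7 = - 12 \left(- \frac{2 i \sqrt{2}}{5 + 4}\right) - 7 = - 12 \left(- \frac{2 i \sqrt{2}}{9}\right) - 7 = \frac{8 i \sqrt{2}}{3} - 7 = -7 + \frac{8 i \sqrt{2}}{3}$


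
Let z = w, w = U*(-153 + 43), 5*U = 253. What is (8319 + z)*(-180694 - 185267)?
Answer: -1007490633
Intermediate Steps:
U = 253/5 (U = (1/5)*253 = 253/5 ≈ 50.600)
w = -5566 (w = 253*(-153 + 43)/5 = (253/5)*(-110) = -5566)
z = -5566
(8319 + z)*(-180694 - 185267) = (8319 - 5566)*(-180694 - 185267) = 2753*(-365961) = -1007490633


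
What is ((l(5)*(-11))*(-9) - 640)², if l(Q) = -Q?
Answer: 1288225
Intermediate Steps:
((l(5)*(-11))*(-9) - 640)² = ((-1*5*(-11))*(-9) - 640)² = (-5*(-11)*(-9) - 640)² = (55*(-9) - 640)² = (-495 - 640)² = (-1135)² = 1288225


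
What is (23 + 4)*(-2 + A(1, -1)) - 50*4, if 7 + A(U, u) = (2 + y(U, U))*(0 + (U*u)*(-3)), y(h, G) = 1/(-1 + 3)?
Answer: -481/2 ≈ -240.50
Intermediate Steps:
y(h, G) = ½ (y(h, G) = 1/2 = ½)
A(U, u) = -7 - 15*U*u/2 (A(U, u) = -7 + (2 + ½)*(0 + (U*u)*(-3)) = -7 + 5*(0 - 3*U*u)/2 = -7 + 5*(-3*U*u)/2 = -7 - 15*U*u/2)
(23 + 4)*(-2 + A(1, -1)) - 50*4 = (23 + 4)*(-2 + (-7 - 15/2*1*(-1))) - 50*4 = 27*(-2 + (-7 + 15/2)) - 200 = 27*(-2 + ½) - 200 = 27*(-3/2) - 200 = -81/2 - 200 = -481/2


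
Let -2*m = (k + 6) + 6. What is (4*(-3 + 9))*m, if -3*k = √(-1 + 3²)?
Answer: -144 + 8*√2 ≈ -132.69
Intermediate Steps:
k = -2*√2/3 (k = -√(-1 + 3²)/3 = -√(-1 + 9)/3 = -2*√2/3 ≈ -0.94281)
m = -6 + √2/3 (m = -((-2*√2/3 + 6) + 6)/2 = -((6 - 2*√2/3) + 6)/2 = -(12 - 2*√2/3)/2 = -6 + √2/3 ≈ -5.5286)
(4*(-3 + 9))*m = (4*(-3 + 9))*(-6 + √2/3) = (4*6)*(-6 + √2/3) = 24*(-6 + √2/3) = -144 + 8*√2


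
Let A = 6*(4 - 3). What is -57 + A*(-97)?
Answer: -639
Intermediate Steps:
A = 6 (A = 6*1 = 6)
-57 + A*(-97) = -57 + 6*(-97) = -57 - 582 = -639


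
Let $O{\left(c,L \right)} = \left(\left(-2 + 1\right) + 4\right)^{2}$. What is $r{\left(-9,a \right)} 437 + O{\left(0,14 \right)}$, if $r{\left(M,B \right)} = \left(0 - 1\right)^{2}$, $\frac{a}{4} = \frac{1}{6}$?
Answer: $446$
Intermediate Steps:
$a = \frac{2}{3}$ ($a = \frac{4}{6} = 4 \cdot \frac{1}{6} = \frac{2}{3} \approx 0.66667$)
$r{\left(M,B \right)} = 1$ ($r{\left(M,B \right)} = \left(-1\right)^{2} = 1$)
$O{\left(c,L \right)} = 9$ ($O{\left(c,L \right)} = \left(-1 + 4\right)^{2} = 3^{2} = 9$)
$r{\left(-9,a \right)} 437 + O{\left(0,14 \right)} = 1 \cdot 437 + 9 = 437 + 9 = 446$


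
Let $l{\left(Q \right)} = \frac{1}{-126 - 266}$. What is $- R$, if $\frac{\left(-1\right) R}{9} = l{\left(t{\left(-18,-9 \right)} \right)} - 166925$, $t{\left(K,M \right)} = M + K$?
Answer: $- \frac{588911409}{392} \approx -1.5023 \cdot 10^{6}$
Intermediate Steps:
$t{\left(K,M \right)} = K + M$
$l{\left(Q \right)} = - \frac{1}{392}$ ($l{\left(Q \right)} = \frac{1}{-392} = - \frac{1}{392}$)
$R = \frac{588911409}{392}$ ($R = - 9 \left(- \frac{1}{392} - 166925\right) = \left(-9\right) \left(- \frac{65434601}{392}\right) = \frac{588911409}{392} \approx 1.5023 \cdot 10^{6}$)
$- R = \left(-1\right) \frac{588911409}{392} = - \frac{588911409}{392}$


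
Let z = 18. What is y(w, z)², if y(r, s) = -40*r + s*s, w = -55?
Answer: 6370576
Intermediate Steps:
y(r, s) = s² - 40*r (y(r, s) = -40*r + s² = s² - 40*r)
y(w, z)² = (18² - 40*(-55))² = (324 + 2200)² = 2524² = 6370576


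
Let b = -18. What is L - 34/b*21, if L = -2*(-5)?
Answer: 149/3 ≈ 49.667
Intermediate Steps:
L = 10
L - 34/b*21 = 10 - 34/(-18)*21 = 10 - 34*(-1/18)*21 = 10 + (17/9)*21 = 10 + 119/3 = 149/3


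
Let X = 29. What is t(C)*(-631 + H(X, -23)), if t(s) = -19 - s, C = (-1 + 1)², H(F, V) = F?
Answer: 11438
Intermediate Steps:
C = 0 (C = 0² = 0)
t(C)*(-631 + H(X, -23)) = (-19 - 1*0)*(-631 + 29) = (-19 + 0)*(-602) = -19*(-602) = 11438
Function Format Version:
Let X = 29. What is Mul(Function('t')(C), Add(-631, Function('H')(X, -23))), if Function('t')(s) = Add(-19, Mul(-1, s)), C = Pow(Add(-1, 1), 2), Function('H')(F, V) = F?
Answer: 11438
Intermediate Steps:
C = 0 (C = Pow(0, 2) = 0)
Mul(Function('t')(C), Add(-631, Function('H')(X, -23))) = Mul(Add(-19, Mul(-1, 0)), Add(-631, 29)) = Mul(Add(-19, 0), -602) = Mul(-19, -602) = 11438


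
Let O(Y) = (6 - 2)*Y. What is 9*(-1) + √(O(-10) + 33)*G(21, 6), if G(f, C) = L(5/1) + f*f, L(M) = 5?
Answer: -9 + 446*I*√7 ≈ -9.0 + 1180.0*I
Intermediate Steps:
G(f, C) = 5 + f² (G(f, C) = 5 + f*f = 5 + f²)
O(Y) = 4*Y
9*(-1) + √(O(-10) + 33)*G(21, 6) = 9*(-1) + √(4*(-10) + 33)*(5 + 21²) = -9 + √(-40 + 33)*(5 + 441) = -9 + √(-7)*446 = -9 + (I*√7)*446 = -9 + 446*I*√7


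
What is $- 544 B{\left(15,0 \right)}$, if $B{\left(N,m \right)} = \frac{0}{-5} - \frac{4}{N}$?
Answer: $\frac{2176}{15} \approx 145.07$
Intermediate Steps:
$B{\left(N,m \right)} = - \frac{4}{N}$ ($B{\left(N,m \right)} = 0 \left(- \frac{1}{5}\right) - \frac{4}{N} = 0 - \frac{4}{N} = - \frac{4}{N}$)
$- 544 B{\left(15,0 \right)} = - 544 \left(- \frac{4}{15}\right) = - 544 \left(\left(-4\right) \frac{1}{15}\right) = \left(-544\right) \left(- \frac{4}{15}\right) = \frac{2176}{15}$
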